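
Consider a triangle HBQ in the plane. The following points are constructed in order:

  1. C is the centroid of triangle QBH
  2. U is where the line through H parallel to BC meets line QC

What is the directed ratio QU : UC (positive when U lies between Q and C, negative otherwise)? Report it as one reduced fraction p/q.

Choose coordinates H = (0, 0), B = (1, 0), Q = (0, 1).
1. C is the centroid of triangle QBH ⇒ C = (1/3, 1/3)
2. U is where the line through H parallel to BC meets line QC ⇒ U = (2/3, -1/3)
U = Q + t·(C−Q) with t = 2, so QU:UC = t:(1−t) = 2:-1

QU:UC = -2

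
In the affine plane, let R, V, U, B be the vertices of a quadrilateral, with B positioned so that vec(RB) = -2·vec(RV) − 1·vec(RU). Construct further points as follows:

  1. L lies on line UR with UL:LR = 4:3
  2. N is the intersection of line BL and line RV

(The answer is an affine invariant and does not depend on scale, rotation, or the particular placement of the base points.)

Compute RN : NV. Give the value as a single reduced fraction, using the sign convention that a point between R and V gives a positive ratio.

RN:NV = -3/8

Choose coordinates R = (0, 0), V = (1, 0), U = (0, 1), B = (-2, -1).
1. L lies on line UR with UL:LR = 4:3 ⇒ L = (0, 3/7)
2. N is the intersection of line BL and line RV ⇒ N = (-3/5, 0)
N = R + t·(V−R) with t = -3/5, so RN:NV = t:(1−t) = -3/5:8/5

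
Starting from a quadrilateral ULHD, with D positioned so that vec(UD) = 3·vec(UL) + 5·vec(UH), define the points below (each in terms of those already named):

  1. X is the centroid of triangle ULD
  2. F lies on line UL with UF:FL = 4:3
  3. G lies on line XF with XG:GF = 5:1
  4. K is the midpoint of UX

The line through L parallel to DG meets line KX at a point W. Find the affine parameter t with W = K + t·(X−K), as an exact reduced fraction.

t = 88/31

Work in coordinates with U = (0, 0), L = (1, 0), H = (0, 1), D = (3, 5).
1. X is the centroid of triangle ULD ⇒ X = (4/3, 5/3)
2. F lies on line UL with UF:FL = 4:3 ⇒ F = (4/7, 0)
3. G lies on line XF with XG:GF = 5:1 ⇒ G = (44/63, 5/18)
4. K is the midpoint of UX ⇒ K = (2/3, 5/6)
through L parallel to DG: direction (-145/63, -85/18); meets KX at W = (238/93, 595/186)
W = K + t·(X−K) with t = 88/31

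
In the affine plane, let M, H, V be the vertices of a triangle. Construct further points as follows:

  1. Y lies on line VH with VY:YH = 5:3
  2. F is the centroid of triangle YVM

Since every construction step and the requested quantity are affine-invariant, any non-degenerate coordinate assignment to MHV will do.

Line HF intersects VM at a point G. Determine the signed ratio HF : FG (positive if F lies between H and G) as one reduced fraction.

Set M = (0, 0), H = (1, 0), V = (0, 1); any affine frame gives the same invariant.
1. Y lies on line VH with VY:YH = 5:3 ⇒ Y = (5/8, 3/8)
2. F is the centroid of triangle YVM ⇒ F = (5/24, 11/24)
line HF meets VM at G = (0, 11/19)
F = H + t·(G−H) with t = 19/24, so HF:FG = 19/24:5/24

HF:FG = 19/5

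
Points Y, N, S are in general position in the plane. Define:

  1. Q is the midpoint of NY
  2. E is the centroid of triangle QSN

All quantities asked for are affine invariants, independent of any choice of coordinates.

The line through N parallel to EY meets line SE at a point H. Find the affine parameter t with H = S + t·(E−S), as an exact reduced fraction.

Work in coordinates with Y = (0, 0), N = (1, 0), S = (0, 1).
1. Q is the midpoint of NY ⇒ Q = (1/2, 0)
2. E is the centroid of triangle QSN ⇒ E = (1/2, 1/3)
through N parallel to EY: direction (-1/2, -1/3); meets SE at H = (5/6, -1/9)
H = S + t·(E−S) with t = 5/3

t = 5/3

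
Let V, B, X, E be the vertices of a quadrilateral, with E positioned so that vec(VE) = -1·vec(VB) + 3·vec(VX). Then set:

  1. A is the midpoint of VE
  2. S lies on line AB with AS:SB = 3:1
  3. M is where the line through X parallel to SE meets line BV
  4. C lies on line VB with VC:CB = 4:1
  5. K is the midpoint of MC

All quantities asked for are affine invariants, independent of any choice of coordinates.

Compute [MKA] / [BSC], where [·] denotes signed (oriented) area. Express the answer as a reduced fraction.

Work in coordinates with V = (0, 0), B = (1, 0), X = (0, 1), E = (-1, 3).
1. A is the midpoint of VE ⇒ A = (-1/2, 3/2)
2. S lies on line AB with AS:SB = 3:1 ⇒ S = (5/8, 3/8)
3. M is where the line through X parallel to SE meets line BV ⇒ M = (13/21, 0)
4. C lies on line VB with VC:CB = 4:1 ⇒ C = (4/5, 0)
5. K is the midpoint of MC ⇒ K = (149/210, 0)
2·[MKA] = 19/140, 2·[BSC] = 3/40
[MKA]:[BSC] = 19/140:3/40 = 38/21

[MKA]:[BSC] = 38/21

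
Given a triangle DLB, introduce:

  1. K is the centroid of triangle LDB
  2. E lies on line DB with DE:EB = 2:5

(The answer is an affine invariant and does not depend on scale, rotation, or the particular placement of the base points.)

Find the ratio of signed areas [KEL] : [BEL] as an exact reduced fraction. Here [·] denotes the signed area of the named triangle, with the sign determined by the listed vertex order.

Work in coordinates with D = (0, 0), L = (1, 0), B = (0, 1).
1. K is the centroid of triangle LDB ⇒ K = (1/3, 1/3)
2. E lies on line DB with DE:EB = 2:5 ⇒ E = (0, 2/7)
2·[KEL] = 1/7, 2·[BEL] = 5/7
[KEL]:[BEL] = 1/7:5/7 = 1/5

[KEL]:[BEL] = 1/5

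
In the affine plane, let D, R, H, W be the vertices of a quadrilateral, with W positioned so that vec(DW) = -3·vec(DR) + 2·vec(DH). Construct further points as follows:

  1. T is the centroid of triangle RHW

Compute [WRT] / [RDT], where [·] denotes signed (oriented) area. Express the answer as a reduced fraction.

Choose coordinates D = (0, 0), R = (1, 0), H = (0, 1), W = (-3, 2).
1. T is the centroid of triangle RHW ⇒ T = (-2/3, 1)
2·[WRT] = 2/3, 2·[RDT] = -1
[WRT]:[RDT] = 2/3:-1 = -2/3

[WRT]:[RDT] = -2/3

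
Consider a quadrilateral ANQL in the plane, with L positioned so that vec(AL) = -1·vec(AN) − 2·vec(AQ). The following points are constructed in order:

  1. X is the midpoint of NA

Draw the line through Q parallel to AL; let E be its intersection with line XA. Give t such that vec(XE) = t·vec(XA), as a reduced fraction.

t = 2

Choose coordinates A = (0, 0), N = (1, 0), Q = (0, 1), L = (-1, -2).
1. X is the midpoint of NA ⇒ X = (1/2, 0)
through Q parallel to AL: direction (-1, -2); meets XA at E = (-1/2, 0)
E = X + t·(A−X) with t = 2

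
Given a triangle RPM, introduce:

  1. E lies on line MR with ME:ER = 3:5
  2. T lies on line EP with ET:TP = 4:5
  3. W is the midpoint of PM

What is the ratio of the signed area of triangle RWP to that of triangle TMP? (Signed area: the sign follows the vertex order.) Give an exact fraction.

[RWP]:[TMP] = 12/5

Work in coordinates with R = (0, 0), P = (1, 0), M = (0, 1).
1. E lies on line MR with ME:ER = 3:5 ⇒ E = (0, 5/8)
2. T lies on line EP with ET:TP = 4:5 ⇒ T = (4/9, 25/72)
3. W is the midpoint of PM ⇒ W = (1/2, 1/2)
2·[RWP] = -1/2, 2·[TMP] = -5/24
[RWP]:[TMP] = -1/2:-5/24 = 12/5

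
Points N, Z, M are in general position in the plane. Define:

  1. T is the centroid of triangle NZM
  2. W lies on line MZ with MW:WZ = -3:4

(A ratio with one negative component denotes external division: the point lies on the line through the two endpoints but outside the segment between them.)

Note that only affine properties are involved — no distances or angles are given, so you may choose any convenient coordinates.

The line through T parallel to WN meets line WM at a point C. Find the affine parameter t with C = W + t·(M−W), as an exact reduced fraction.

Choose coordinates N = (0, 0), Z = (1, 0), M = (0, 1).
1. T is the centroid of triangle NZM ⇒ T = (1/3, 1/3)
2. W lies on line MZ with MW:WZ = -3:4 ⇒ W = (-3, 4)
through T parallel to WN: direction (3, -4); meets WM at C = (-2/3, 5/3)
C = W + t·(M−W) with t = 7/9

t = 7/9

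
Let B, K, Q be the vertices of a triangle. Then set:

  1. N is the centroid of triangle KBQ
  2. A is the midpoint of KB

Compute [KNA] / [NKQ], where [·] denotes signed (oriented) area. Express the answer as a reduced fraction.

[KNA]:[NKQ] = 1/2

Assign B = (0, 0), K = (1, 0), Q = (0, 1) — the answer is frame-independent, so this choice is without loss of generality.
1. N is the centroid of triangle KBQ ⇒ N = (1/3, 1/3)
2. A is the midpoint of KB ⇒ A = (1/2, 0)
2·[KNA] = 1/6, 2·[NKQ] = 1/3
[KNA]:[NKQ] = 1/6:1/3 = 1/2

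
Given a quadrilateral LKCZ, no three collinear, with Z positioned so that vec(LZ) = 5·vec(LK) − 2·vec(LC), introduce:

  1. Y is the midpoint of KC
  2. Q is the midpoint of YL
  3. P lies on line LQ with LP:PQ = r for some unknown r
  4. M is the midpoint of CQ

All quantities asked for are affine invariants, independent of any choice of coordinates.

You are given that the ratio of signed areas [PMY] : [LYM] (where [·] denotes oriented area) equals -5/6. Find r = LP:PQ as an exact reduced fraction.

Assign L = (0, 0), K = (1, 0), C = (0, 1), Z = (5, -2) — the answer is frame-independent, so this choice is without loss of generality.
1. Y is the midpoint of KC ⇒ Y = (1/2, 1/2)
2. Q is the midpoint of YL ⇒ Q = (1/4, 1/4)
3. With LP:PQ = r, write λ = r/(r+1) so P = L + λ·(Q−L); P is affine-linear in λ
4. M is the midpoint of CQ ⇒ M = (1/8, 5/8)
Every point depending on P is an affine combination of P and λ-independent points, so each such coordinate is linear in λ; the λ² term in each signed area is a multiple of (Q−L)×(Q−L) = 0, so 2·[PMY] and 2·[LYM] are each linear in λ. Evaluating at λ=0 and λ=1:
  2·[PMY] = 1/8·λ − 1/4,   2·[LYM] = 1/4
So [PMY]:[LYM] = (1/8·λ − 1/4) / (1/4). Setting this equal to -5/6:
  1/8·λ − 1/4 = -5/6·(1/4)  ⇒  λ = 1/3
Then r = λ/(1−λ) = (1/3)/(2/3) = 1/2. Check: with r = 1/2, P = (1/12, 1/12) and [PMY]:[LYM] = -5/6 as required.

r = 1/2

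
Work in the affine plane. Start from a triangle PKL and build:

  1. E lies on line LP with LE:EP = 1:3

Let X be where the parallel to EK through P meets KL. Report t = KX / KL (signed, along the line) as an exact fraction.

Work in coordinates with P = (0, 0), K = (1, 0), L = (0, 1).
1. E lies on line LP with LE:EP = 1:3 ⇒ E = (0, 3/4)
through P parallel to EK: direction (1, -3/4); meets KL at X = (4, -3)
X = K + t·(L−K) with t = -3

t = -3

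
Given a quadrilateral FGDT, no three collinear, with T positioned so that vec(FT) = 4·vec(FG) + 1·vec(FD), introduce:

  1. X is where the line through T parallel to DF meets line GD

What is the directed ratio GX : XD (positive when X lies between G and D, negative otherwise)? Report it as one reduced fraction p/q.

GX:XD = -3/4

Set F = (0, 0), G = (1, 0), D = (0, 1), T = (4, 1); any affine frame gives the same invariant.
1. X is where the line through T parallel to DF meets line GD ⇒ X = (4, -3)
X = G + t·(D−G) with t = -3, so GX:XD = t:(1−t) = -3:4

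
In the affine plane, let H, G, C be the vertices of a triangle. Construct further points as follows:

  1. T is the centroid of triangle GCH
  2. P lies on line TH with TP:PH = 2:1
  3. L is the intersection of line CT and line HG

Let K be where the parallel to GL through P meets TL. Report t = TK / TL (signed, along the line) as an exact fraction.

t = 2/3

Work in coordinates with H = (0, 0), G = (1, 0), C = (0, 1).
1. T is the centroid of triangle GCH ⇒ T = (1/3, 1/3)
2. P lies on line TH with TP:PH = 2:1 ⇒ P = (1/9, 1/9)
3. L is the intersection of line CT and line HG ⇒ L = (1/2, 0)
through P parallel to GL: direction (-1/2, 0); meets TL at K = (4/9, 1/9)
K = T + t·(L−T) with t = 2/3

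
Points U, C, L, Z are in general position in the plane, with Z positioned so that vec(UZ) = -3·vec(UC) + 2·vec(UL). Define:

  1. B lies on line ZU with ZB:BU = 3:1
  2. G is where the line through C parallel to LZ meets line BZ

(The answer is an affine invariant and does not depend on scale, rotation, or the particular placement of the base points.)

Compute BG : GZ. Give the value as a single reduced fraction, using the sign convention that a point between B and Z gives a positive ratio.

BG:GZ = 1/8

Set U = (0, 0), C = (1, 0), L = (0, 1), Z = (-3, 2); any affine frame gives the same invariant.
1. B lies on line ZU with ZB:BU = 3:1 ⇒ B = (-3/4, 1/2)
2. G is where the line through C parallel to LZ meets line BZ ⇒ G = (-1, 2/3)
G = B + t·(Z−B) with t = 1/9, so BG:GZ = t:(1−t) = 1/9:8/9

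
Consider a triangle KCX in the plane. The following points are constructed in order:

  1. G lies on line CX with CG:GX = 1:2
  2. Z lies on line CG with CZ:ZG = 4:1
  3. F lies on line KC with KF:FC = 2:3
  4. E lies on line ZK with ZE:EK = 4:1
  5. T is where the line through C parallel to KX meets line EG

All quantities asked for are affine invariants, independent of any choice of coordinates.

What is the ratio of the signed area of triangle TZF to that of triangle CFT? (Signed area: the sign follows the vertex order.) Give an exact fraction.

[TZF]:[CFT] = 8/225

Choose coordinates K = (0, 0), C = (1, 0), X = (0, 1).
1. G lies on line CX with CG:GX = 1:2 ⇒ G = (2/3, 1/3)
2. Z lies on line CG with CZ:ZG = 4:1 ⇒ Z = (11/15, 4/15)
3. F lies on line KC with KF:FC = 2:3 ⇒ F = (2/5, 0)
4. E lies on line ZK with ZE:EK = 4:1 ⇒ E = (11/75, 4/75)
5. T is where the line through C parallel to KX meets line EG ⇒ T = (1, 20/39)
2·[TZF] = -32/2925, 2·[CFT] = -4/13
[TZF]:[CFT] = -32/2925:-4/13 = 8/225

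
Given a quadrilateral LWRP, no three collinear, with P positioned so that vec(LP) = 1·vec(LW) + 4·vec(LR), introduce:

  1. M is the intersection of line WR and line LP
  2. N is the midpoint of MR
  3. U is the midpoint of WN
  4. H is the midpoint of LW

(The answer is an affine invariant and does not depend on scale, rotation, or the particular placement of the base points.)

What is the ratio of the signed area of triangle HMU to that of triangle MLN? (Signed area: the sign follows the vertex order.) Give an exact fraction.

Assign L = (0, 0), W = (1, 0), R = (0, 1), P = (1, 4) — the answer is frame-independent, so this choice is without loss of generality.
1. M is the intersection of line WR and line LP ⇒ M = (1/5, 4/5)
2. N is the midpoint of MR ⇒ N = (1/10, 9/10)
3. U is the midpoint of WN ⇒ U = (11/20, 9/20)
4. H is the midpoint of LW ⇒ H = (1/2, 0)
2·[HMU] = -7/40, 2·[MLN] = -1/10
[HMU]:[MLN] = -7/40:-1/10 = 7/4

[HMU]:[MLN] = 7/4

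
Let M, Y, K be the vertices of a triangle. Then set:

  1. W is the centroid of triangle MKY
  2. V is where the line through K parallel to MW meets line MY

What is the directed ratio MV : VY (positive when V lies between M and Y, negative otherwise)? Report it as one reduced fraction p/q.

Assign M = (0, 0), Y = (1, 0), K = (0, 1) — the answer is frame-independent, so this choice is without loss of generality.
1. W is the centroid of triangle MKY ⇒ W = (1/3, 1/3)
2. V is where the line through K parallel to MW meets line MY ⇒ V = (-1, 0)
V = M + t·(Y−M) with t = -1, so MV:VY = t:(1−t) = -1:2

MV:VY = -1/2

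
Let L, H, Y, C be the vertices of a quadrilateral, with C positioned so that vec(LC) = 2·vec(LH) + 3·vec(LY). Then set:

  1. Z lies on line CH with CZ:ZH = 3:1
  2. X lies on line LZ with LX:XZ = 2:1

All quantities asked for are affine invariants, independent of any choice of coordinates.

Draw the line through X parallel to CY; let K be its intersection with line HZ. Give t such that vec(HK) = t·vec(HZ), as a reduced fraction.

t = 4/3

Choose coordinates L = (0, 0), H = (1, 0), Y = (0, 1), C = (2, 3).
1. Z lies on line CH with CZ:ZH = 3:1 ⇒ Z = (5/4, 3/4)
2. X lies on line LZ with LX:XZ = 2:1 ⇒ X = (5/6, 1/2)
through X parallel to CY: direction (-2, -2); meets HZ at K = (4/3, 1)
K = H + t·(Z−H) with t = 4/3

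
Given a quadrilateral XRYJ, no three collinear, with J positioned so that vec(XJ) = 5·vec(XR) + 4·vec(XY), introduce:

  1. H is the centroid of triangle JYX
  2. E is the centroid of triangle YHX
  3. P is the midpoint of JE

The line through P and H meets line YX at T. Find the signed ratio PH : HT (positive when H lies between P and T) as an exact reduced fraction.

Assign X = (0, 0), R = (1, 0), Y = (0, 1), J = (5, 4) — the answer is frame-independent, so this choice is without loss of generality.
1. H is the centroid of triangle JYX ⇒ H = (5/3, 5/3)
2. E is the centroid of triangle YHX ⇒ E = (5/9, 8/9)
3. P is the midpoint of JE ⇒ P = (25/9, 22/9)
line PH meets YX at T = (0, 1/2)
H = P + t·(T−P) with t = 2/5, so PH:HT = 2/5:3/5

PH:HT = 2/3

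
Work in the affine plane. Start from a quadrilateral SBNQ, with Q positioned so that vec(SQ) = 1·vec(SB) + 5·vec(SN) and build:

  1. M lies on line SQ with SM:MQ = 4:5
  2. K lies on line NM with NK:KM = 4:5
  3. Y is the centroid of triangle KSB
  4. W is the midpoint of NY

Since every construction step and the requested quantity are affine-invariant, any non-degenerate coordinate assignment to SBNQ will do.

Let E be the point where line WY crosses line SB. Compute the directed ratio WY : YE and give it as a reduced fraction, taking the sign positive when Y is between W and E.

Set S = (0, 0), B = (1, 0), N = (0, 1), Q = (1, 5); any affine frame gives the same invariant.
1. M lies on line SQ with SM:MQ = 4:5 ⇒ M = (4/9, 20/9)
2. K lies on line NM with NK:KM = 4:5 ⇒ K = (16/81, 125/81)
3. Y is the centroid of triangle KSB ⇒ Y = (97/243, 125/243)
4. W is the midpoint of NY ⇒ W = (97/486, 184/243)
line WY meets SB at E = (97/118, 0)
Y = W + t·(E−W) with t = 59/184, so WY:YE = 59/184:125/184

WY:YE = 59/125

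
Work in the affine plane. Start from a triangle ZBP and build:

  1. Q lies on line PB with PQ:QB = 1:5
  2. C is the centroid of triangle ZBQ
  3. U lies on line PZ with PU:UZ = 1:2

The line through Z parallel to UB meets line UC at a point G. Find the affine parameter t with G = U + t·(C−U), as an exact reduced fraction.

t = 36/7

Choose coordinates Z = (0, 0), B = (1, 0), P = (0, 1).
1. Q lies on line PB with PQ:QB = 1:5 ⇒ Q = (1/6, 5/6)
2. C is the centroid of triangle ZBQ ⇒ C = (7/18, 5/18)
3. U lies on line PZ with PU:UZ = 1:2 ⇒ U = (0, 2/3)
through Z parallel to UB: direction (1, -2/3); meets UC at G = (2, -4/3)
G = U + t·(C−U) with t = 36/7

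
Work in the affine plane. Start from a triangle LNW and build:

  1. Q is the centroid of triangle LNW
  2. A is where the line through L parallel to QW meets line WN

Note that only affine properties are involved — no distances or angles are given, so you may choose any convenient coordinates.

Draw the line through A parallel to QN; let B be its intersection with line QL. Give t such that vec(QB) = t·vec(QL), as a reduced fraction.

Set L = (0, 0), N = (1, 0), W = (0, 1); any affine frame gives the same invariant.
1. Q is the centroid of triangle LNW ⇒ Q = (1/3, 1/3)
2. A is where the line through L parallel to QW meets line WN ⇒ A = (-1, 2)
through A parallel to QN: direction (2/3, -1/3); meets QL at B = (1, 1)
B = Q + t·(L−Q) with t = -2

t = -2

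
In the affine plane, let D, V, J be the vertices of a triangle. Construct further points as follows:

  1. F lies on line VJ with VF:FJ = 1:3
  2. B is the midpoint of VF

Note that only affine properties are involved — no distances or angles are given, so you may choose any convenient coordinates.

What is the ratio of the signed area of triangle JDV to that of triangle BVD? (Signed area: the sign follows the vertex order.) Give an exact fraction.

[JDV]:[BVD] = -8

Set D = (0, 0), V = (1, 0), J = (0, 1); any affine frame gives the same invariant.
1. F lies on line VJ with VF:FJ = 1:3 ⇒ F = (3/4, 1/4)
2. B is the midpoint of VF ⇒ B = (7/8, 1/8)
2·[JDV] = 1, 2·[BVD] = -1/8
[JDV]:[BVD] = 1:-1/8 = -8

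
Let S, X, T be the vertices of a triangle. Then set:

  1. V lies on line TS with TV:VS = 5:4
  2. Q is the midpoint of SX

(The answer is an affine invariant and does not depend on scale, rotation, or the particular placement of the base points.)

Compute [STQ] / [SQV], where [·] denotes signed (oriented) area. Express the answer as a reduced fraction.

Work in coordinates with S = (0, 0), X = (1, 0), T = (0, 1).
1. V lies on line TS with TV:VS = 5:4 ⇒ V = (0, 4/9)
2. Q is the midpoint of SX ⇒ Q = (1/2, 0)
2·[STQ] = -1/2, 2·[SQV] = 2/9
[STQ]:[SQV] = -1/2:2/9 = -9/4

[STQ]:[SQV] = -9/4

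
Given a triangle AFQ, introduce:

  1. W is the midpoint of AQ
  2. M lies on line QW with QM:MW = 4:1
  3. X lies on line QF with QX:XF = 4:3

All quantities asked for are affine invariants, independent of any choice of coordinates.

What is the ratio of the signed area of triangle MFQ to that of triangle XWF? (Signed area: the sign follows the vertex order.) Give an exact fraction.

Work in coordinates with A = (0, 0), F = (1, 0), Q = (0, 1).
1. W is the midpoint of AQ ⇒ W = (0, 1/2)
2. M lies on line QW with QM:MW = 4:1 ⇒ M = (0, 3/5)
3. X lies on line QF with QX:XF = 4:3 ⇒ X = (4/7, 3/7)
2·[MFQ] = 2/5, 2·[XWF] = 3/14
[MFQ]:[XWF] = 2/5:3/14 = 28/15

[MFQ]:[XWF] = 28/15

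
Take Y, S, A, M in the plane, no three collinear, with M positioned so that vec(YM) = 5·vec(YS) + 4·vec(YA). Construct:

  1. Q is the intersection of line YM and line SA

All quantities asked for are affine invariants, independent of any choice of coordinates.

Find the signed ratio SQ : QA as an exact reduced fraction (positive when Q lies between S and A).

SQ:QA = 4/5

Set Y = (0, 0), S = (1, 0), A = (0, 1), M = (5, 4); any affine frame gives the same invariant.
1. Q is the intersection of line YM and line SA ⇒ Q = (5/9, 4/9)
Q = S + t·(A−S) with t = 4/9, so SQ:QA = t:(1−t) = 4/9:5/9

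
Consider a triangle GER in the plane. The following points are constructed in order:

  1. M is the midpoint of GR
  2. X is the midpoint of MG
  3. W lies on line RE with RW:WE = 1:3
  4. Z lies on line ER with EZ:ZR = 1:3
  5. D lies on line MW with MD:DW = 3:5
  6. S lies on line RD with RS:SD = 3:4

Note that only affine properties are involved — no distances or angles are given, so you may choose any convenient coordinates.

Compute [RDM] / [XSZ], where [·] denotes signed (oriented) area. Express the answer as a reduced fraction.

Choose coordinates G = (0, 0), E = (1, 0), R = (0, 1).
1. M is the midpoint of GR ⇒ M = (0, 1/2)
2. X is the midpoint of MG ⇒ X = (0, 1/4)
3. W lies on line RE with RW:WE = 1:3 ⇒ W = (1/4, 3/4)
4. Z lies on line ER with EZ:ZR = 1:3 ⇒ Z = (3/4, 1/4)
5. D lies on line MW with MD:DW = 3:5 ⇒ D = (3/32, 19/32)
6. S lies on line RD with RS:SD = 3:4 ⇒ S = (9/224, 185/224)
2·[RDM] = -3/64, 2·[XSZ] = -387/896
[RDM]:[XSZ] = -3/64:-387/896 = 14/129

[RDM]:[XSZ] = 14/129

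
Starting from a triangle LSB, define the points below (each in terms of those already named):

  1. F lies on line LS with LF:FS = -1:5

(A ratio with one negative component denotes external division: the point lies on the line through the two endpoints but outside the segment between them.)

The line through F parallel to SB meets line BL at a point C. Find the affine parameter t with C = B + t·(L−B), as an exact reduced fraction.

Work in coordinates with L = (0, 0), S = (1, 0), B = (0, 1).
1. F lies on line LS with LF:FS = -1:5 ⇒ F = (-1/4, 0)
through F parallel to SB: direction (-1, 1); meets BL at C = (0, -1/4)
C = B + t·(L−B) with t = 5/4

t = 5/4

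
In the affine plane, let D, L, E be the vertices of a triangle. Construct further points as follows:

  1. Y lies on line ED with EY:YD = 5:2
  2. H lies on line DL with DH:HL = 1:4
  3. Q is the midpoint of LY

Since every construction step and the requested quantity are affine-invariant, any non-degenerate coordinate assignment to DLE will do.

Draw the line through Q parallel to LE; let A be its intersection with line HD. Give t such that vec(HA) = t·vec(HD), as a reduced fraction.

t = -31/14

Work in coordinates with D = (0, 0), L = (1, 0), E = (0, 1).
1. Y lies on line ED with EY:YD = 5:2 ⇒ Y = (0, 2/7)
2. H lies on line DL with DH:HL = 1:4 ⇒ H = (1/5, 0)
3. Q is the midpoint of LY ⇒ Q = (1/2, 1/7)
through Q parallel to LE: direction (-1, 1); meets HD at A = (9/14, 0)
A = H + t·(D−H) with t = -31/14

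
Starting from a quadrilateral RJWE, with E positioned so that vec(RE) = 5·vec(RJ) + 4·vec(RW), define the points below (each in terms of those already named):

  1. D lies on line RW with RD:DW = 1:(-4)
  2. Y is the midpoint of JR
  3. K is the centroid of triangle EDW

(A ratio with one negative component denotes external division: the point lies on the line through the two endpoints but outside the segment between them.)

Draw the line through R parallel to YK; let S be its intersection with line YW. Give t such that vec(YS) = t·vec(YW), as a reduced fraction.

Set R = (0, 0), J = (1, 0), W = (0, 1), E = (5, 4); any affine frame gives the same invariant.
1. D lies on line RW with RD:DW = 1:(-4) ⇒ D = (0, -1/3)
2. Y is the midpoint of JR ⇒ Y = (1/2, 0)
3. K is the centroid of triangle EDW ⇒ K = (5/3, 14/9)
through R parallel to YK: direction (7/6, 14/9); meets YW at S = (3/10, 2/5)
S = Y + t·(W−Y) with t = 2/5

t = 2/5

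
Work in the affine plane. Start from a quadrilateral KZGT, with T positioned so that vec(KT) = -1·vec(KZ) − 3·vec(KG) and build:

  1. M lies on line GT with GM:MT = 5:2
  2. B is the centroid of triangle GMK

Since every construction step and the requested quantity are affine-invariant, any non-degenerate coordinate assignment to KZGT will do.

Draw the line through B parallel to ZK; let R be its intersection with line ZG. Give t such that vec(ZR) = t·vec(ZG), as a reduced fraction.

Set K = (0, 0), Z = (1, 0), G = (0, 1), T = (-1, -3); any affine frame gives the same invariant.
1. M lies on line GT with GM:MT = 5:2 ⇒ M = (-5/7, -13/7)
2. B is the centroid of triangle GMK ⇒ B = (-5/21, -2/7)
through B parallel to ZK: direction (-1, 0); meets ZG at R = (9/7, -2/7)
R = Z + t·(G−Z) with t = -2/7

t = -2/7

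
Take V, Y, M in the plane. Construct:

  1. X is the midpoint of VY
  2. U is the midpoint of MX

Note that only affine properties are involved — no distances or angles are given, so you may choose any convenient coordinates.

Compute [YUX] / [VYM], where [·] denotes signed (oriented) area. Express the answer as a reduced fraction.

[YUX]:[VYM] = 1/4

Choose coordinates V = (0, 0), Y = (1, 0), M = (0, 1).
1. X is the midpoint of VY ⇒ X = (1/2, 0)
2. U is the midpoint of MX ⇒ U = (1/4, 1/2)
2·[YUX] = 1/4, 2·[VYM] = 1
[YUX]:[VYM] = 1/4:1 = 1/4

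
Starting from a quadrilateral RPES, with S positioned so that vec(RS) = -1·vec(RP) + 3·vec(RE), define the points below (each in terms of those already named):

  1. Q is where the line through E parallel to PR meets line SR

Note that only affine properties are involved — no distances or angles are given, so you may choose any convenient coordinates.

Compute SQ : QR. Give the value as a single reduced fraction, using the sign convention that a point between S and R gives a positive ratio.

Work in coordinates with R = (0, 0), P = (1, 0), E = (0, 1), S = (-1, 3).
1. Q is where the line through E parallel to PR meets line SR ⇒ Q = (-1/3, 1)
Q = S + t·(R−S) with t = 2/3, so SQ:QR = t:(1−t) = 2/3:1/3

SQ:QR = 2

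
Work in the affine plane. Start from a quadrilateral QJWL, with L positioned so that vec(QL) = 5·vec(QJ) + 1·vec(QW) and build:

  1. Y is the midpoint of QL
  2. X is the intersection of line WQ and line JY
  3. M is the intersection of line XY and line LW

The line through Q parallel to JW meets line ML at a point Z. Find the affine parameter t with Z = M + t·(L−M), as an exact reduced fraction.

t = -5

Work in coordinates with Q = (0, 0), J = (1, 0), W = (0, 1), L = (5, 1).
1. Y is the midpoint of QL ⇒ Y = (5/2, 1/2)
2. X is the intersection of line WQ and line JY ⇒ X = (0, -1/3)
3. M is the intersection of line XY and line LW ⇒ M = (4, 1)
through Q parallel to JW: direction (-1, 1); meets ML at Z = (-1, 1)
Z = M + t·(L−M) with t = -5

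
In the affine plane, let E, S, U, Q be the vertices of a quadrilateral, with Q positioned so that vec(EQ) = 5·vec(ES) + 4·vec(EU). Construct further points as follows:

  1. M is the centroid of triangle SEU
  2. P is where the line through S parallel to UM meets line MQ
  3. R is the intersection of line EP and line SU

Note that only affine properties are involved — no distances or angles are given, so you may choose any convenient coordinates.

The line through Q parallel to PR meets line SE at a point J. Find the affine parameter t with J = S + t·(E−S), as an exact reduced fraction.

Work in coordinates with E = (0, 0), S = (1, 0), U = (0, 1), Q = (5, 4).
1. M is the centroid of triangle SEU ⇒ M = (1/3, 1/3)
2. P is where the line through S parallel to UM meets line MQ ⇒ P = (9/13, 8/13)
3. R is the intersection of line EP and line SU ⇒ R = (9/17, 8/17)
through Q parallel to PR: direction (-36/221, -32/221); meets SE at J = (1/2, 0)
J = S + t·(E−S) with t = 1/2

t = 1/2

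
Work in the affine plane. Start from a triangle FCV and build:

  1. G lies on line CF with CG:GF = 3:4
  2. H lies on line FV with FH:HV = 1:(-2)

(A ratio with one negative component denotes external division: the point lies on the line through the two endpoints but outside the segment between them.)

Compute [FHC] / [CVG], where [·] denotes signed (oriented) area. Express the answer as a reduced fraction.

[FHC]:[CVG] = 7/3

Work in coordinates with F = (0, 0), C = (1, 0), V = (0, 1).
1. G lies on line CF with CG:GF = 3:4 ⇒ G = (4/7, 0)
2. H lies on line FV with FH:HV = 1:(-2) ⇒ H = (0, -1)
2·[FHC] = 1, 2·[CVG] = 3/7
[FHC]:[CVG] = 1:3/7 = 7/3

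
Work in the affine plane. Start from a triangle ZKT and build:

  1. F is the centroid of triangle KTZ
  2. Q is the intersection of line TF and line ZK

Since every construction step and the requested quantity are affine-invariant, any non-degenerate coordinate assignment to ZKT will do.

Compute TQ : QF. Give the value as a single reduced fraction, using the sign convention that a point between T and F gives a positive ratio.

Set Z = (0, 0), K = (1, 0), T = (0, 1); any affine frame gives the same invariant.
1. F is the centroid of triangle KTZ ⇒ F = (1/3, 1/3)
2. Q is the intersection of line TF and line ZK ⇒ Q = (1/2, 0)
Q = T + t·(F−T) with t = 3/2, so TQ:QF = t:(1−t) = 3/2:-1/2

TQ:QF = -3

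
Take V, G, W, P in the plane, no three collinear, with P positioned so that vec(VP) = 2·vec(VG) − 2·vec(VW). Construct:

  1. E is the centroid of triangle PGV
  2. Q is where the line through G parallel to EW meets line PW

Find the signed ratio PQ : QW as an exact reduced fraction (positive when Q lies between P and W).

Set V = (0, 0), G = (1, 0), W = (0, 1), P = (2, -2); any affine frame gives the same invariant.
1. E is the centroid of triangle PGV ⇒ E = (1, -2/3)
2. Q is where the line through G parallel to EW meets line PW ⇒ Q = (4, -5)
Q = P + t·(W−P) with t = -1, so PQ:QW = t:(1−t) = -1:2

PQ:QW = -1/2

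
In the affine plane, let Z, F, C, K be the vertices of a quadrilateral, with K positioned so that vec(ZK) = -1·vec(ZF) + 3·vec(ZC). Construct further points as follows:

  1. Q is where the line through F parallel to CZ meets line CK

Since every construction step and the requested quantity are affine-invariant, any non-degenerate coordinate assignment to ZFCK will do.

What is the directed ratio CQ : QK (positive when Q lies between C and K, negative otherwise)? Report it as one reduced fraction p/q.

CQ:QK = -1/2

Work in coordinates with Z = (0, 0), F = (1, 0), C = (0, 1), K = (-1, 3).
1. Q is where the line through F parallel to CZ meets line CK ⇒ Q = (1, -1)
Q = C + t·(K−C) with t = -1, so CQ:QK = t:(1−t) = -1:2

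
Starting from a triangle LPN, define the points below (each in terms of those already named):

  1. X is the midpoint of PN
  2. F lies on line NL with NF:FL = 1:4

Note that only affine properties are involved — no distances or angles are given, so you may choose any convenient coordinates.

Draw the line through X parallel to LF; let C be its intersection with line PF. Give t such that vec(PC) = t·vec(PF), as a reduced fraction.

Work in coordinates with L = (0, 0), P = (1, 0), N = (0, 1).
1. X is the midpoint of PN ⇒ X = (1/2, 1/2)
2. F lies on line NL with NF:FL = 1:4 ⇒ F = (0, 4/5)
through X parallel to LF: direction (0, 4/5); meets PF at C = (1/2, 2/5)
C = P + t·(F−P) with t = 1/2

t = 1/2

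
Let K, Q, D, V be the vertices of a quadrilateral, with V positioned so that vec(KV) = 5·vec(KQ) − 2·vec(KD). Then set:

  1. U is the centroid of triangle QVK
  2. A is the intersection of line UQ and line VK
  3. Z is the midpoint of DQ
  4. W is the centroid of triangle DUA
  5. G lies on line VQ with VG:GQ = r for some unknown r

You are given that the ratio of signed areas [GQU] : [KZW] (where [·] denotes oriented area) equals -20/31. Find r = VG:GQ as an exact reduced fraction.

r = 1/5

Choose coordinates K = (0, 0), Q = (1, 0), D = (0, 1), V = (5, -2).
1. U is the centroid of triangle QVK ⇒ U = (2, -2/3)
2. A is the intersection of line UQ and line VK ⇒ A = (5/2, -1)
3. Z is the midpoint of DQ ⇒ Z = (1/2, 1/2)
4. W is the centroid of triangle DUA ⇒ W = (3/2, -2/9)
5. With VG:GQ = r, write λ = r/(r+1) so G = V + λ·(Q−V); G is affine-linear in λ
Every point depending on G is an affine combination of G and λ-independent points, so each such coordinate is linear in λ; the λ² term in each signed area is a multiple of (Q−V)×(Q−V) = 0, so 2·[GQU] and 2·[KZW] are each linear in λ. Evaluating at λ=0 and λ=1:
  2·[GQU] = -2/3·λ + 2/3,   2·[KZW] = -31/36
So [GQU]:[KZW] = (-2/3·λ + 2/3) / (-31/36). Setting this equal to -20/31:
  -2/3·λ + 2/3 = -20/31·(-31/36)  ⇒  λ = 1/6
Then r = λ/(1−λ) = (1/6)/(5/6) = 1/5. Check: with r = 1/5, G = (13/3, -5/3) and [GQU]:[KZW] = -20/31 as required.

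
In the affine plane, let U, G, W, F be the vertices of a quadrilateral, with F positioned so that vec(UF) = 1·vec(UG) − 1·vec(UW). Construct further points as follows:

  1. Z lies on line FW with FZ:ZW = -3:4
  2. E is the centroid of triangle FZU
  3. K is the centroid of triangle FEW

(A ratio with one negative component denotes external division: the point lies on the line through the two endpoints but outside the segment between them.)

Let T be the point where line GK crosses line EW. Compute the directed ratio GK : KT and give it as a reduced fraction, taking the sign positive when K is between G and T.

Choose coordinates U = (0, 0), G = (1, 0), W = (0, 1), F = (1, -1).
1. Z lies on line FW with FZ:ZW = -3:4 ⇒ Z = (4, -7)
2. E is the centroid of triangle FZU ⇒ E = (5/3, -8/3)
3. K is the centroid of triangle FEW ⇒ K = (8/9, -8/9)
line GK meets EW at T = (15/17, -16/17)
K = G + t·(T−G) with t = 17/18, so GK:KT = 17/18:1/18

GK:KT = 17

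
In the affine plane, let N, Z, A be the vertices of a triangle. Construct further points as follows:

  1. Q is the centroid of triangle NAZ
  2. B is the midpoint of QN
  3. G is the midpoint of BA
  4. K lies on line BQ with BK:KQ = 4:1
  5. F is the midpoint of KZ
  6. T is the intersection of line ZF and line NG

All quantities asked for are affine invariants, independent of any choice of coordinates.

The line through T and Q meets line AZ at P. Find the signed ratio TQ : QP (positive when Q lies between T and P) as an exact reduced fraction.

TQ:QP = 8/13

Work in coordinates with N = (0, 0), Z = (1, 0), A = (0, 1).
1. Q is the centroid of triangle NAZ ⇒ Q = (1/3, 1/3)
2. B is the midpoint of QN ⇒ B = (1/6, 1/6)
3. G is the midpoint of BA ⇒ G = (1/12, 7/12)
4. K lies on line BQ with BK:KQ = 4:1 ⇒ K = (3/10, 3/10)
5. F is the midpoint of KZ ⇒ F = (13/20, 3/20)
6. T is the intersection of line ZF and line NG ⇒ T = (3/52, 21/52)
line TQ meets AZ at P = (25/32, 7/32)
Q = T + t·(P−T) with t = 8/21, so TQ:QP = 8/21:13/21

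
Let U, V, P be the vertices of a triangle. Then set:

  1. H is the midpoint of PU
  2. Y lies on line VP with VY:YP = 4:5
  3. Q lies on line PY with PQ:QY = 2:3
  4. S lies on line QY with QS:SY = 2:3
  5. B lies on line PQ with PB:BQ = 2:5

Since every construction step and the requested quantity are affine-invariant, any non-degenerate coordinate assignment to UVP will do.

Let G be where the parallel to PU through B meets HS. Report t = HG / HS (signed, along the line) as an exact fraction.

t = 5/28

Set U = (0, 0), V = (1, 0), P = (0, 1); any affine frame gives the same invariant.
1. H is the midpoint of PU ⇒ H = (0, 1/2)
2. Y lies on line VP with VY:YP = 4:5 ⇒ Y = (5/9, 4/9)
3. Q lies on line PY with PQ:QY = 2:3 ⇒ Q = (2/9, 7/9)
4. S lies on line QY with QS:SY = 2:3 ⇒ S = (16/45, 29/45)
5. B lies on line PQ with PB:BQ = 2:5 ⇒ B = (4/63, 59/63)
through B parallel to PU: direction (0, -1); meets HS at G = (4/63, 265/504)
G = H + t·(S−H) with t = 5/28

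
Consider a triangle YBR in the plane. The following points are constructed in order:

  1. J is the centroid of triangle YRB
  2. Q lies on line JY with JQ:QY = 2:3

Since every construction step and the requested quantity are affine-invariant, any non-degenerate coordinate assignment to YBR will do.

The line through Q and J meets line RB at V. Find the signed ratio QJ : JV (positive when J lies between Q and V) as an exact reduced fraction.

QJ:JV = 4/5

Work in coordinates with Y = (0, 0), B = (1, 0), R = (0, 1).
1. J is the centroid of triangle YRB ⇒ J = (1/3, 1/3)
2. Q lies on line JY with JQ:QY = 2:3 ⇒ Q = (1/5, 1/5)
line QJ meets RB at V = (1/2, 1/2)
J = Q + t·(V−Q) with t = 4/9, so QJ:JV = 4/9:5/9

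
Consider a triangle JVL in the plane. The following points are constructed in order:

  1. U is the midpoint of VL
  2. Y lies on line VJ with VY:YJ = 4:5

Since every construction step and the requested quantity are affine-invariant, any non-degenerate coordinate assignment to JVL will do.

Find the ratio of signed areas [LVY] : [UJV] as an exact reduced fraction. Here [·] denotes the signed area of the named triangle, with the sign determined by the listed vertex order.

Choose coordinates J = (0, 0), V = (1, 0), L = (0, 1).
1. U is the midpoint of VL ⇒ U = (1/2, 1/2)
2. Y lies on line VJ with VY:YJ = 4:5 ⇒ Y = (5/9, 0)
2·[LVY] = -4/9, 2·[UJV] = 1/2
[LVY]:[UJV] = -4/9:1/2 = -8/9

[LVY]:[UJV] = -8/9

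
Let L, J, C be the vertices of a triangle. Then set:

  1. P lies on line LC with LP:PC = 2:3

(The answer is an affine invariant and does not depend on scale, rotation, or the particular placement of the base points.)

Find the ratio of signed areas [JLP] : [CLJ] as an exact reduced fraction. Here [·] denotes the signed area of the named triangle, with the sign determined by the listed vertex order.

Work in coordinates with L = (0, 0), J = (1, 0), C = (0, 1).
1. P lies on line LC with LP:PC = 2:3 ⇒ P = (0, 2/5)
2·[JLP] = -2/5, 2·[CLJ] = 1
[JLP]:[CLJ] = -2/5:1 = -2/5

[JLP]:[CLJ] = -2/5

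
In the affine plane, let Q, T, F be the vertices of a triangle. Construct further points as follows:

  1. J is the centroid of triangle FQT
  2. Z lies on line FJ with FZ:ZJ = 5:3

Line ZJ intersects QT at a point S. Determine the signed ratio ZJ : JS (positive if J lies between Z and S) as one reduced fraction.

Choose coordinates Q = (0, 0), T = (1, 0), F = (0, 1).
1. J is the centroid of triangle FQT ⇒ J = (1/3, 1/3)
2. Z lies on line FJ with FZ:ZJ = 5:3 ⇒ Z = (5/24, 7/12)
line ZJ meets QT at S = (1/2, 0)
J = Z + t·(S−Z) with t = 3/7, so ZJ:JS = 3/7:4/7

ZJ:JS = 3/4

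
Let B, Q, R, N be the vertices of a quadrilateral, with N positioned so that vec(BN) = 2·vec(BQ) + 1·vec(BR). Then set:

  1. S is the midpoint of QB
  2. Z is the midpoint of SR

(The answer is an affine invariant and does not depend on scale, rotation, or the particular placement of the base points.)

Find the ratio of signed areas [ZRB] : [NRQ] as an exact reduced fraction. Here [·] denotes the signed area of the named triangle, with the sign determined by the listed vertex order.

[ZRB]:[NRQ] = 1/8

Work in coordinates with B = (0, 0), Q = (1, 0), R = (0, 1), N = (2, 1).
1. S is the midpoint of QB ⇒ S = (1/2, 0)
2. Z is the midpoint of SR ⇒ Z = (1/4, 1/2)
2·[ZRB] = 1/4, 2·[NRQ] = 2
[ZRB]:[NRQ] = 1/4:2 = 1/8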